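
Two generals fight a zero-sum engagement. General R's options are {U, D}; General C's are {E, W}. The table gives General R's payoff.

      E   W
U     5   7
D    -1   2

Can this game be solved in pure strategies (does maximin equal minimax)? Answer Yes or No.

Row minima: U → 5, D → -1; maximin = 5.
Column maxima: E → 5, W → 7; minimax = 5.
maximin = minimax = 5, so a saddle point exists.

Yes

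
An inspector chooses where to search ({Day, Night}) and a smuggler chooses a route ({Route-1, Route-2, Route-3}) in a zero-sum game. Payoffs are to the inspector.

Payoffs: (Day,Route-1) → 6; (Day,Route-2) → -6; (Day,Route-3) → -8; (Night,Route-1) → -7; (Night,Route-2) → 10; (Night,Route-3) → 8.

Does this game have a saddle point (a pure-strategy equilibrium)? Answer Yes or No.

Row minima: Day → -8, Night → -7; maximin = -7.
Column maxima: Route-1 → 6, Route-2 → 10, Route-3 → 8; minimax = 6.
-7 ≠ 6, so no pure-strategy equilibrium exists.

No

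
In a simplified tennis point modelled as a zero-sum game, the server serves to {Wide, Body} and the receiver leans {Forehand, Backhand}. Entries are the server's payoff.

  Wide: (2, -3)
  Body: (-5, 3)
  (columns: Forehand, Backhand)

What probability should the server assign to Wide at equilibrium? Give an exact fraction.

Row minima: Wide → -3, Body → -5; maximin = -3.
Column maxima: Forehand → 2, Backhand → 3; minimax = 2.
-3 ≠ 2, so there is no saddle point; optimal play is mixed.
Let the server play Wide with probability p. Expected payoff against Forehand: 2p + (-5)(1−p) = 7p − 5; against Backhand: (-3)p + 3(1−p) = −6p + 3.
Setting these equal: 7p − 5 = −6p + 3 ⇒ 13p = 8 ⇒ p = 8/13, and the value is (7)·(8/13) − 5 = -9/13.
For the receiver: with q = P(Forehand), equating Wide's and Body's payoffs gives 5q − 3 = −8q + 3 ⇒ q = 6/13.

8/13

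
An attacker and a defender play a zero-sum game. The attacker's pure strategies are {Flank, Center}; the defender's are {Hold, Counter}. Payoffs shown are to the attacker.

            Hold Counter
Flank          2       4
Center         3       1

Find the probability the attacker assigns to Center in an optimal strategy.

1/2

Row minima: Flank → 2, Center → 1; maximin = 2.
Column maxima: Hold → 3, Counter → 4; minimax = 3.
2 ≠ 3, so there is no saddle point; optimal play is mixed.
Let the attacker play Flank with probability p. Expected payoff against Hold: 2p + 3(1−p) = −p + 3; against Counter: 4p + 1(1−p) = 3p + 1.
Setting these equal: −p + 3 = 3p + 1 ⇒ −4p = -2 ⇒ p = 1/2, and the value is (-1)·(1/2) + 3 = 5/2.
For the defender: with q = P(Hold), equating Flank's and Center's payoffs gives −2q + 4 = 2q + 1 ⇒ q = 3/4.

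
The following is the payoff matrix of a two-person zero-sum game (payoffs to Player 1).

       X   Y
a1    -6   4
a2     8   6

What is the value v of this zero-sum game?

Row minima: a1 → -6, a2 → 6; maximin = 6.
Column maxima: X → 8, Y → 6; minimax = 6.
Since maximin = minimax = 6, there is a saddle point and the value is 6.

6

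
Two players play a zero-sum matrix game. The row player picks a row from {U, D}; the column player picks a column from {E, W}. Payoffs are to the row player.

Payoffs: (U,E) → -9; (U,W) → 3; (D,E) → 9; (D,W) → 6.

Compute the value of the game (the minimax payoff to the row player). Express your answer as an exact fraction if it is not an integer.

6

Row minima: U → -9, D → 6; maximin = 6.
Column maxima: E → 9, W → 6; minimax = 6.
Since maximin = minimax = 6, there is a saddle point and the value is 6.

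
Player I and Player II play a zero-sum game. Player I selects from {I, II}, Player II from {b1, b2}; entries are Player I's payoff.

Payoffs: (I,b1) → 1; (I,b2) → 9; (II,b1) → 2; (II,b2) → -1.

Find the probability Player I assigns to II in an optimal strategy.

Row minima: I → 1, II → -1; maximin = 1.
Column maxima: b1 → 2, b2 → 9; minimax = 2.
1 ≠ 2, so there is no saddle point; optimal play is mixed.
Let Player I play I with probability p. Expected payoff against b1: 1p + 2(1−p) = −p + 2; against b2: 9p + (-1)(1−p) = 10p − 1.
Setting these equal: −p + 2 = 10p − 1 ⇒ −11p = -3 ⇒ p = 3/11, and the value is (-1)·(3/11) + 2 = 19/11.
For Player II: with q = P(b1), equating I's and II's payoffs gives −8q + 9 = 3q − 1 ⇒ q = 10/11.

8/11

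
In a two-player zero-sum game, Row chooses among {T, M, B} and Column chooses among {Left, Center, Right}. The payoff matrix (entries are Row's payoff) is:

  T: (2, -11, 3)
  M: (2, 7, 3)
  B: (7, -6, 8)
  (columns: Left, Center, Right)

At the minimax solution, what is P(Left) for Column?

Row minima: T → -11, M → 2, B → -6; maximin = 2.
Column maxima: Left → 7, Center → 7, Right → 8; minimax = 7.
2 ≠ 7, so there is no saddle point; optimal play is mixed.
T is strictly dominated by B, so Row never plays it.
Right is strictly dominated by Left (it gives Row strictly more in every row), so Column never plays it.
On the remaining 2×2 (M, B vs Left, Center):
Let Row play M with probability p. Expected payoff against Left: 2p + 7(1−p) = −5p + 7; against Center: 7p + (-6)(1−p) = 13p − 6.
Setting these equal: −5p + 7 = 13p − 6 ⇒ −18p = -13 ⇒ p = 13/18, and the value is (-5)·(13/18) + 7 = 61/18.
For Column: with q = P(Left), equating M's and B's payoffs gives −5q + 7 = 13q − 6 ⇒ q = 13/18.

13/18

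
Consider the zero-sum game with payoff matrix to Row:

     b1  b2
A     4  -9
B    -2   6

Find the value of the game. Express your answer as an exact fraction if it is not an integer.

Row minima: A → -9, B → -2; maximin = -2.
Column maxima: b1 → 4, b2 → 6; minimax = 4.
-2 ≠ 4, so there is no saddle point; optimal play is mixed.
Let Row play A with probability p. Expected payoff against b1: 4p + (-2)(1−p) = 6p − 2; against b2: (-9)p + 6(1−p) = −15p + 6.
Setting these equal: 6p − 2 = −15p + 6 ⇒ 21p = 8 ⇒ p = 8/21, and the value is (6)·(8/21) − 2 = 2/7.
For Column: with q = P(b1), equating A's and B's payoffs gives 13q − 9 = −8q + 6 ⇒ q = 5/7.

2/7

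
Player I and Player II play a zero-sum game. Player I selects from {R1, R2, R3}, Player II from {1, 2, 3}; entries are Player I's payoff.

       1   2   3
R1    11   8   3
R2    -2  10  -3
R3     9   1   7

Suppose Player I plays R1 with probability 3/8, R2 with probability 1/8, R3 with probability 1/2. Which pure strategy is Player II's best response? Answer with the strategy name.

3

If Player II plays 1, Player I's expected payoff is (3/8)·11 + (1/8)·(-2) + (1/2)·9 = 67/8.
If Player II plays 2, Player I's expected payoff is (3/8)·8 + (1/8)·10 + (1/2)·1 = 19/4.
If Player II plays 3, Player I's expected payoff is (3/8)·3 + (1/8)·(-3) + (1/2)·7 = 17/4.
Player II minimizes Player I's payoff; the smallest is 17/4, so the best response is 3.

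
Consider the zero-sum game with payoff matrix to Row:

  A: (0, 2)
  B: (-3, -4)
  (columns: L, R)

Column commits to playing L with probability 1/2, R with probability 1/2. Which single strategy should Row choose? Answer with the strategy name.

A

Expected payoff of A: (1/2)·0 + (1/2)·2 = 1.
Expected payoff of B: (1/2)·(-3) + (1/2)·(-4) = -7/2.
The largest is 1, so Row's best response is A.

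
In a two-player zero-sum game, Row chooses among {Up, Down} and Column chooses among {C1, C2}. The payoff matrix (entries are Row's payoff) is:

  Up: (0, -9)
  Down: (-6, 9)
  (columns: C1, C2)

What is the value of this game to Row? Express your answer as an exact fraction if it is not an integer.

Row minima: Up → -9, Down → -6; maximin = -6.
Column maxima: C1 → 0, C2 → 9; minimax = 0.
-6 ≠ 0, so there is no saddle point; optimal play is mixed.
Let Row play Up with probability p. Expected payoff against C1: 0p + (-6)(1−p) = 6p − 6; against C2: (-9)p + 9(1−p) = −18p + 9.
Setting these equal: 6p − 6 = −18p + 9 ⇒ 24p = 15 ⇒ p = 5/8, and the value is (6)·(5/8) − 6 = -9/4.
For Column: with q = P(C1), equating Up's and Down's payoffs gives 9q − 9 = −15q + 9 ⇒ q = 3/4.

-9/4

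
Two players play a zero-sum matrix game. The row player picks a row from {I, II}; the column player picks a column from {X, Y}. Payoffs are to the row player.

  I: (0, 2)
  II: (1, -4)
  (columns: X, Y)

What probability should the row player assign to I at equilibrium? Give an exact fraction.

Row minima: I → 0, II → -4; maximin = 0.
Column maxima: X → 1, Y → 2; minimax = 1.
0 ≠ 1, so there is no saddle point; optimal play is mixed.
Let the row player play I with probability p. Expected payoff against X: 0p + 1(1−p) = −p + 1; against Y: 2p + (-4)(1−p) = 6p − 4.
Setting these equal: −p + 1 = 6p − 4 ⇒ −7p = -5 ⇒ p = 5/7, and the value is (-1)·(5/7) + 1 = 2/7.
For the column player: with q = P(X), equating I's and II's payoffs gives −2q + 2 = 5q − 4 ⇒ q = 6/7.

5/7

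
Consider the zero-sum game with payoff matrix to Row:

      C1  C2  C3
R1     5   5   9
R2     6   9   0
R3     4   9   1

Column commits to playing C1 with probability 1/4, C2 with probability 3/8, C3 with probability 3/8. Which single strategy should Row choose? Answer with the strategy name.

R1

Expected payoff of R1: (1/4)·5 + (3/8)·5 + (3/8)·9 = 13/2.
Expected payoff of R2: (1/4)·6 + (3/8)·9 + (3/8)·0 = 39/8.
Expected payoff of R3: (1/4)·4 + (3/8)·9 + (3/8)·1 = 19/4.
The largest is 13/2, so Row's best response is R1.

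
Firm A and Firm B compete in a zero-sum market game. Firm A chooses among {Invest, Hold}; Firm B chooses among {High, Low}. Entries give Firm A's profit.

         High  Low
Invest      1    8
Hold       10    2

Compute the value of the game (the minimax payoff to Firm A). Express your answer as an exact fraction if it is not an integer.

26/5

Row minima: Invest → 1, Hold → 2; maximin = 2.
Column maxima: High → 10, Low → 8; minimax = 8.
2 ≠ 8, so there is no saddle point; optimal play is mixed.
Let Firm A play Invest with probability p. Expected payoff against High: 1p + 10(1−p) = −9p + 10; against Low: 8p + 2(1−p) = 6p + 2.
Setting these equal: −9p + 10 = 6p + 2 ⇒ −15p = -8 ⇒ p = 8/15, and the value is (-9)·(8/15) + 10 = 26/5.
For Firm B: with q = P(High), equating Invest's and Hold's payoffs gives −7q + 8 = 8q + 2 ⇒ q = 2/5.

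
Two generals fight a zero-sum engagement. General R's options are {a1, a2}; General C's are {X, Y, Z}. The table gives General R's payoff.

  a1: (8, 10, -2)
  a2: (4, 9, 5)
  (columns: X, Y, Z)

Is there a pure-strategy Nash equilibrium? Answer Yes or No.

No

Row minima: a1 → -2, a2 → 4; maximin = 4.
Column maxima: X → 8, Y → 10, Z → 5; minimax = 5.
4 ≠ 5, so no pure-strategy equilibrium exists.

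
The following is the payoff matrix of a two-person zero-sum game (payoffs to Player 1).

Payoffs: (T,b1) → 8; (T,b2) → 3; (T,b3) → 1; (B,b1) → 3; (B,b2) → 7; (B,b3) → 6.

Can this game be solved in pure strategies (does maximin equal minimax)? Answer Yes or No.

No

Row minima: T → 1, B → 3; maximin = 3.
Column maxima: b1 → 8, b2 → 7, b3 → 6; minimax = 6.
3 ≠ 6, so no pure-strategy equilibrium exists.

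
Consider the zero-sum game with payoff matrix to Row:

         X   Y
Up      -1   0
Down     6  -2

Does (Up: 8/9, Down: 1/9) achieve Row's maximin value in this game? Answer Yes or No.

Against X this mix gives (8/9)·(-1) + (1/9)·6 = -2/9.
Against Y this mix gives (8/9)·0 + (1/9)·(-2) = -2/9.
All of Column's active replies (X, Y) yield -2/9, and no column does worse for Row. The mix makes Column indifferent and guarantees -2/9, so it is optimal.

Yes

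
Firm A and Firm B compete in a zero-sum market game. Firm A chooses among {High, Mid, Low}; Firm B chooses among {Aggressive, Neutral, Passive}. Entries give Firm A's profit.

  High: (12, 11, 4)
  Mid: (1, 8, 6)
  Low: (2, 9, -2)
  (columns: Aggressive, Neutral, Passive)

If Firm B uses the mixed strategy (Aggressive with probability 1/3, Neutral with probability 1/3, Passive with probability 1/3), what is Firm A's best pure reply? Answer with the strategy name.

High

Expected payoff of High: (1/3)·12 + (1/3)·11 + (1/3)·4 = 9.
Expected payoff of Mid: (1/3)·1 + (1/3)·8 + (1/3)·6 = 5.
Expected payoff of Low: (1/3)·2 + (1/3)·9 + (1/3)·(-2) = 3.
The largest is 9, so Firm A's best response is High.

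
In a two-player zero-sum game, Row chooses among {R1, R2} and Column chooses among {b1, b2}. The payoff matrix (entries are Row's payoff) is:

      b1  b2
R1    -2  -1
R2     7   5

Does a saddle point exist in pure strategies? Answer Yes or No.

Row minima: R1 → -2, R2 → 5; maximin = 5.
Column maxima: b1 → 7, b2 → 5; minimax = 5.
maximin = minimax = 5, so a saddle point exists.

Yes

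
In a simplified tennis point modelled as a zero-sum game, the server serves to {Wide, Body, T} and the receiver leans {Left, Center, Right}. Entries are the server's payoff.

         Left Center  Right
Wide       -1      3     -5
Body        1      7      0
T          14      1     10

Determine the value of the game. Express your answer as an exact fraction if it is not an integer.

Row minima: Wide → -5, Body → 0, T → 1; maximin = 1.
Column maxima: Left → 14, Center → 7, Right → 10; minimax = 7.
1 ≠ 7, so there is no saddle point; optimal play is mixed.
Wide is strictly dominated by Body, so the server never plays it.
Left is strictly dominated by Right (it gives the server strictly more in every row), so the receiver never plays it.
On the remaining 2×2 (Body, T vs Center, Right):
Let the server play Body with probability p. Expected payoff against Center: 7p + 1(1−p) = 6p + 1; against Right: 0p + 10(1−p) = −10p + 10.
Setting these equal: 6p + 1 = −10p + 10 ⇒ 16p = 9 ⇒ p = 9/16, and the value is (6)·(9/16) + 1 = 35/8.
For the receiver: with q = P(Center), equating Body's and T's payoffs gives 7q = −9q + 10 ⇒ q = 5/8.

35/8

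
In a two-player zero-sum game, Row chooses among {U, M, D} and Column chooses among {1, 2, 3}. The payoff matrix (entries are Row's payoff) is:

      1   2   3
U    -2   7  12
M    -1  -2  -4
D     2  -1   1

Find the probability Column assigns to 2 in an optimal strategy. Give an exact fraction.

1/3

Row minima: U → -2, M → -4, D → -1; maximin = -1.
Column maxima: 1 → 2, 2 → 7, 3 → 12; minimax = 2.
-1 ≠ 2, so there is no saddle point; optimal play is mixed.
M is strictly dominated by D, so Row never plays it.
With M eliminated, 3 is strictly dominated by 2 (it gives Row strictly more in every remaining row), so Column never plays it.
On the remaining 2×2 (U, D vs 1, 2):
Let Row play U with probability p. Expected payoff against 1: (-2)p + 2(1−p) = −4p + 2; against 2: 7p + (-1)(1−p) = 8p − 1.
Setting these equal: −4p + 2 = 8p − 1 ⇒ −12p = -3 ⇒ p = 1/4, and the value is (-4)·(1/4) + 2 = 1.
For Column: with q = P(1), equating U's and D's payoffs gives −9q + 7 = 3q − 1 ⇒ q = 2/3.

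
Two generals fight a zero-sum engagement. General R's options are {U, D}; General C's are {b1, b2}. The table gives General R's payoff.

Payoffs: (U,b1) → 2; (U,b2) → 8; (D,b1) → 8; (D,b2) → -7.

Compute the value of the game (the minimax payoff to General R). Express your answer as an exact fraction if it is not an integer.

Row minima: U → 2, D → -7; maximin = 2.
Column maxima: b1 → 8, b2 → 8; minimax = 8.
2 ≠ 8, so there is no saddle point; optimal play is mixed.
Let General R play U with probability p. Expected payoff against b1: 2p + 8(1−p) = −6p + 8; against b2: 8p + (-7)(1−p) = 15p − 7.
Setting these equal: −6p + 8 = 15p − 7 ⇒ −21p = -15 ⇒ p = 5/7, and the value is (-6)·(5/7) + 8 = 26/7.
For General C: with q = P(b1), equating U's and D's payoffs gives −6q + 8 = 15q − 7 ⇒ q = 5/7.

26/7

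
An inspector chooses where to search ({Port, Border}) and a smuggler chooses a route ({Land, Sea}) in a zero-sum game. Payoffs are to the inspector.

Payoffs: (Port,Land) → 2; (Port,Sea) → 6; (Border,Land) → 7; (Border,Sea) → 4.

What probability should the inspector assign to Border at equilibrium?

4/7

Row minima: Port → 2, Border → 4; maximin = 4.
Column maxima: Land → 7, Sea → 6; minimax = 6.
4 ≠ 6, so there is no saddle point; optimal play is mixed.
Let the inspector play Port with probability p. Expected payoff against Land: 2p + 7(1−p) = −5p + 7; against Sea: 6p + 4(1−p) = 2p + 4.
Setting these equal: −5p + 7 = 2p + 4 ⇒ −7p = -3 ⇒ p = 3/7, and the value is (-5)·(3/7) + 7 = 34/7.
For the smuggler: with q = P(Land), equating Port's and Border's payoffs gives −4q + 6 = 3q + 4 ⇒ q = 2/7.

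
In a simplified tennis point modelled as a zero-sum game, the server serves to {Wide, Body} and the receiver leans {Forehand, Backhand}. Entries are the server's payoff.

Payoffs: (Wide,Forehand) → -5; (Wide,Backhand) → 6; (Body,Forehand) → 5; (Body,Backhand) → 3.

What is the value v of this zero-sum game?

45/13

Row minima: Wide → -5, Body → 3; maximin = 3.
Column maxima: Forehand → 5, Backhand → 6; minimax = 5.
3 ≠ 5, so there is no saddle point; optimal play is mixed.
Let the server play Wide with probability p. Expected payoff against Forehand: (-5)p + 5(1−p) = −10p + 5; against Backhand: 6p + 3(1−p) = 3p + 3.
Setting these equal: −10p + 5 = 3p + 3 ⇒ −13p = -2 ⇒ p = 2/13, and the value is (-10)·(2/13) + 5 = 45/13.
For the receiver: with q = P(Forehand), equating Wide's and Body's payoffs gives −11q + 6 = 2q + 3 ⇒ q = 3/13.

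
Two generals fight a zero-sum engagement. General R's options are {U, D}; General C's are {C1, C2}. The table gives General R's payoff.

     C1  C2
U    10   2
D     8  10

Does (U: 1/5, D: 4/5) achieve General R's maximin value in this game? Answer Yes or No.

Yes

Against C1 this mix gives (1/5)·10 + (4/5)·8 = 42/5.
Against C2 this mix gives (1/5)·2 + (4/5)·10 = 42/5.
All of General C's active replies (C1, C2) yield 42/5, and no column does worse for General R. The mix makes General C indifferent and guarantees 42/5, so it is optimal.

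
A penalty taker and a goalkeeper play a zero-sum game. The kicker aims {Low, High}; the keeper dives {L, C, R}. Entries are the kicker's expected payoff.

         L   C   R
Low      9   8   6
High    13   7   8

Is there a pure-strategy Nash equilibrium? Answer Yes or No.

Row minima: Low → 6, High → 7; maximin = 7.
Column maxima: L → 13, C → 8, R → 8; minimax = 8.
7 ≠ 8, so no pure-strategy equilibrium exists.

No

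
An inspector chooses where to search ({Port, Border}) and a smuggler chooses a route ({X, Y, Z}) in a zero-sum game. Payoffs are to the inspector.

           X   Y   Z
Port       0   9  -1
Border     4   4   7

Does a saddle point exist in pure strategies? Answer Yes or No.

Row minima: Port → -1, Border → 4; maximin = 4.
Column maxima: X → 4, Y → 9, Z → 7; minimax = 4.
maximin = minimax = 4, so a saddle point exists.

Yes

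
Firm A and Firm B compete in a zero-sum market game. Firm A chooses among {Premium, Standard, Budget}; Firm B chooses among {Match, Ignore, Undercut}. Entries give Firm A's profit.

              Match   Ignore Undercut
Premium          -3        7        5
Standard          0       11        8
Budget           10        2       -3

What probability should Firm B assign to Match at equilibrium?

11/21

Row minima: Premium → -3, Standard → 0, Budget → -3; maximin = 0.
Column maxima: Match → 10, Ignore → 11, Undercut → 8; minimax = 8.
0 ≠ 8, so there is no saddle point; optimal play is mixed.
Premium is strictly dominated by Standard, so Firm A never plays it.
Ignore is strictly dominated by Undercut (it gives Firm A strictly more in every row), so Firm B never plays it.
On the remaining 2×2 (Standard, Budget vs Match, Undercut):
Let Firm A play Standard with probability p. Expected payoff against Match: 0p + 10(1−p) = −10p + 10; against Undercut: 8p + (-3)(1−p) = 11p − 3.
Setting these equal: −10p + 10 = 11p − 3 ⇒ −21p = -13 ⇒ p = 13/21, and the value is (-10)·(13/21) + 10 = 80/21.
For Firm B: with q = P(Match), equating Standard's and Budget's payoffs gives −8q + 8 = 13q − 3 ⇒ q = 11/21.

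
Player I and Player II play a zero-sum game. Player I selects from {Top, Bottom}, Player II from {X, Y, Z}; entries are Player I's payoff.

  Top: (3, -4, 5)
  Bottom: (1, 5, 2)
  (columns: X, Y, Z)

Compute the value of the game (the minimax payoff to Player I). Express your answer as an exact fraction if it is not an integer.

Row minima: Top → -4, Bottom → 1; maximin = 1.
Column maxima: X → 3, Y → 5, Z → 5; minimax = 3.
1 ≠ 3, so there is no saddle point; optimal play is mixed.
Z is strictly dominated by X (it gives Player I strictly more in every row), so Player II never plays it.
On the remaining 2×2 (Top, Bottom vs X, Y):
Let Player I play Top with probability p. Expected payoff against X: 3p + 1(1−p) = 2p + 1; against Y: (-4)p + 5(1−p) = −9p + 5.
Setting these equal: 2p + 1 = −9p + 5 ⇒ 11p = 4 ⇒ p = 4/11, and the value is (2)·(4/11) + 1 = 19/11.
For Player II: with q = P(X), equating Top's and Bottom's payoffs gives 7q − 4 = −4q + 5 ⇒ q = 9/11.

19/11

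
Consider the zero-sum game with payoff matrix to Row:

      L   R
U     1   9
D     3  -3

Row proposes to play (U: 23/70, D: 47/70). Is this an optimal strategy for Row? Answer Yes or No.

Against L this mix gives (23/70)·1 + (47/70)·3 = 82/35.
Against R this mix gives (23/70)·9 + (47/70)·(-3) = 33/35.
Column will play R, holding Row to 33/35. Shifting weight toward the row that does better against R would raise this floor (the equalizing mix achieves 15/7 against both R and L), so the proposed strategy is not optimal.

No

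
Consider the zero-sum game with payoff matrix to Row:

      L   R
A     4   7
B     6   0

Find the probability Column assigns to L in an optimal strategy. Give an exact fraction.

7/9

Row minima: A → 4, B → 0; maximin = 4.
Column maxima: L → 6, R → 7; minimax = 6.
4 ≠ 6, so there is no saddle point; optimal play is mixed.
Let Row play A with probability p. Expected payoff against L: 4p + 6(1−p) = −2p + 6; against R: 7p + 0(1−p) = 7p.
Setting these equal: −2p + 6 = 7p ⇒ −9p = -6 ⇒ p = 2/3, and the value is (-2)·(2/3) + 6 = 14/3.
For Column: with q = P(L), equating A's and B's payoffs gives −3q + 7 = 6q ⇒ q = 7/9.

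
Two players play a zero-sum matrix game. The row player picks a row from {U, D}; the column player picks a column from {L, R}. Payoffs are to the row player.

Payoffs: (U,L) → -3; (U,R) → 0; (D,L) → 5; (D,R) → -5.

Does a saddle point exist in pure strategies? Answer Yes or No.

No

Row minima: U → -3, D → -5; maximin = -3.
Column maxima: L → 5, R → 0; minimax = 0.
-3 ≠ 0, so no pure-strategy equilibrium exists.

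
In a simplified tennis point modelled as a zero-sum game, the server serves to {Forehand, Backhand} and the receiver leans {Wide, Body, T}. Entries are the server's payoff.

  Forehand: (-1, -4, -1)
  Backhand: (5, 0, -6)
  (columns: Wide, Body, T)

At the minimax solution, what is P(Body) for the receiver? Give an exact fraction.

5/9

Row minima: Forehand → -4, Backhand → -6; maximin = -4.
Column maxima: Wide → 5, Body → 0, T → -1; minimax = -1.
-4 ≠ -1, so there is no saddle point; optimal play is mixed.
Wide is strictly dominated by Body (it gives the server strictly more in every row), so the receiver never plays it.
On the remaining 2×2 (Forehand, Backhand vs Body, T):
Let the server play Forehand with probability p. Expected payoff against Body: (-4)p + 0(1−p) = −4p; against T: (-1)p + (-6)(1−p) = 5p − 6.
Setting these equal: −4p = 5p − 6 ⇒ −9p = -6 ⇒ p = 2/3, and the value is (-4)·(2/3) = -8/3.
For the receiver: with q = P(Body), equating Forehand's and Backhand's payoffs gives −3q − 1 = 6q − 6 ⇒ q = 5/9.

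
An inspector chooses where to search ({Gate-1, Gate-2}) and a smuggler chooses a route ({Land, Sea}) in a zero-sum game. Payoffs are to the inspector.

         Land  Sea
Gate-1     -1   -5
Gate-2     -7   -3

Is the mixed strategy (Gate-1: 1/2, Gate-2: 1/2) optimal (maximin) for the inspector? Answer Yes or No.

Against Land this mix gives (1/2)·(-1) + (1/2)·(-7) = -4.
Against Sea this mix gives (1/2)·(-5) + (1/2)·(-3) = -4.
All of the smuggler's active replies (Land, Sea) yield -4, and no column does worse for the inspector. The mix makes the smuggler indifferent and guarantees -4, so it is optimal.

Yes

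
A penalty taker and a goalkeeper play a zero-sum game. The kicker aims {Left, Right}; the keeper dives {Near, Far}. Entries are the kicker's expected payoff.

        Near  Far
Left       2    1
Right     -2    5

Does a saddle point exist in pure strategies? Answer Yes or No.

No

Row minima: Left → 1, Right → -2; maximin = 1.
Column maxima: Near → 2, Far → 5; minimax = 2.
1 ≠ 2, so no pure-strategy equilibrium exists.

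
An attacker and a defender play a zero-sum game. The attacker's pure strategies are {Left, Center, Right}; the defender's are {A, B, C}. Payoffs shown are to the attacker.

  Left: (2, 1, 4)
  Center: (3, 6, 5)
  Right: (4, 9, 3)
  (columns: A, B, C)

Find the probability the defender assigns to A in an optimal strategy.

2/3

Row minima: Left → 1, Center → 3, Right → 3; maximin = 3.
Column maxima: A → 4, B → 9, C → 5; minimax = 4.
3 ≠ 4, so there is no saddle point; optimal play is mixed.
Left is strictly dominated by Center, so the attacker never plays it.
With Left eliminated, B is strictly dominated by A (it gives the attacker strictly more in every remaining row), so the defender never plays it.
On the remaining 2×2 (Center, Right vs A, C):
Let the attacker play Center with probability p. Expected payoff against A: 3p + 4(1−p) = −p + 4; against C: 5p + 3(1−p) = 2p + 3.
Setting these equal: −p + 4 = 2p + 3 ⇒ −3p = -1 ⇒ p = 1/3, and the value is (-1)·(1/3) + 4 = 11/3.
For the defender: with q = P(A), equating Center's and Right's payoffs gives −2q + 5 = q + 3 ⇒ q = 2/3.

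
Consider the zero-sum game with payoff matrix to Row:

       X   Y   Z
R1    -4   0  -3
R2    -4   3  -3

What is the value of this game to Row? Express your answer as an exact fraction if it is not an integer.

-4

Row minima: R1 → -4, R2 → -4; maximin = -4.
Column maxima: X → -4, Y → 3, Z → -3; minimax = -4.
Since maximin = minimax = -4, there is a saddle point and the value is -4.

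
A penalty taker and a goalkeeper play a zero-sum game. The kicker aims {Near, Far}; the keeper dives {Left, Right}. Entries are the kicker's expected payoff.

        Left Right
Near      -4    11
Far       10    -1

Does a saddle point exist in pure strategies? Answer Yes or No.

No

Row minima: Near → -4, Far → -1; maximin = -1.
Column maxima: Left → 10, Right → 11; minimax = 10.
-1 ≠ 10, so no pure-strategy equilibrium exists.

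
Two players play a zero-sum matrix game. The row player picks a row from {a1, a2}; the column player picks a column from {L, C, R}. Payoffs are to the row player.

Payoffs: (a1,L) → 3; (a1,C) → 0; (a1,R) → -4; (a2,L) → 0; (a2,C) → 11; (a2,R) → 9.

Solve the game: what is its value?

Row minima: a1 → -4, a2 → 0; maximin = 0.
Column maxima: L → 3, C → 11, R → 9; minimax = 3.
0 ≠ 3, so there is no saddle point; optimal play is mixed.
C is strictly dominated by R (it gives the row player strictly more in every row), so the column player never plays it.
On the remaining 2×2 (a1, a2 vs L, R):
Let the row player play a1 with probability p. Expected payoff against L: 3p + 0(1−p) = 3p; against R: (-4)p + 9(1−p) = −13p + 9.
Setting these equal: 3p = −13p + 9 ⇒ 16p = 9 ⇒ p = 9/16, and the value is (3)·(9/16) = 27/16.
For the column player: with q = P(L), equating a1's and a2's payoffs gives 7q − 4 = −9q + 9 ⇒ q = 13/16.

27/16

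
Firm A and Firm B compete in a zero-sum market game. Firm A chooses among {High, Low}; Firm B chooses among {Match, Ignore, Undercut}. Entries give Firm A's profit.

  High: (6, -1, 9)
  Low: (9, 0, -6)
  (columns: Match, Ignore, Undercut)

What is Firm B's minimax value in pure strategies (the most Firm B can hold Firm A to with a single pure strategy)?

0

Column maxima: Match → 9, Ignore → 0, Undercut → 9.
The smallest of these is 0.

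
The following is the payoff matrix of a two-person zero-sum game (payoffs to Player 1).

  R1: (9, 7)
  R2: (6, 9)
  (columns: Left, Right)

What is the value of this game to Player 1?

39/5

Row minima: R1 → 7, R2 → 6; maximin = 7.
Column maxima: Left → 9, Right → 9; minimax = 9.
7 ≠ 9, so there is no saddle point; optimal play is mixed.
Let Player 1 play R1 with probability p. Expected payoff against Left: 9p + 6(1−p) = 3p + 6; against Right: 7p + 9(1−p) = −2p + 9.
Setting these equal: 3p + 6 = −2p + 9 ⇒ 5p = 3 ⇒ p = 3/5, and the value is (3)·(3/5) + 6 = 39/5.
For Player 2: with q = P(Left), equating R1's and R2's payoffs gives 2q + 7 = −3q + 9 ⇒ q = 2/5.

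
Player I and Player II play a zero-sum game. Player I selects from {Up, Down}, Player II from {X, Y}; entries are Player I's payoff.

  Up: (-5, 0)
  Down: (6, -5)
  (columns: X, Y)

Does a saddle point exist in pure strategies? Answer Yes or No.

Row minima: Up → -5, Down → -5; maximin = -5.
Column maxima: X → 6, Y → 0; minimax = 0.
-5 ≠ 0, so no pure-strategy equilibrium exists.

No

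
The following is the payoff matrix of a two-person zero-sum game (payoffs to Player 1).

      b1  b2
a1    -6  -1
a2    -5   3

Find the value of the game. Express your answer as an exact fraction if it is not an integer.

-5

Row minima: a1 → -6, a2 → -5; maximin = -5.
Column maxima: b1 → -5, b2 → 3; minimax = -5.
Since maximin = minimax = -5, there is a saddle point and the value is -5.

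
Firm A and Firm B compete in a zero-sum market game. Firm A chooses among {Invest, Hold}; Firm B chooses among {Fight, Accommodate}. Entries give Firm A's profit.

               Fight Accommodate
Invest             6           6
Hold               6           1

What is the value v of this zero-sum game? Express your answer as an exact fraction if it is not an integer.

Row minima: Invest → 6, Hold → 1; maximin = 6.
Column maxima: Fight → 6, Accommodate → 6; minimax = 6.
Since maximin = minimax = 6, there is a saddle point and the value is 6.

6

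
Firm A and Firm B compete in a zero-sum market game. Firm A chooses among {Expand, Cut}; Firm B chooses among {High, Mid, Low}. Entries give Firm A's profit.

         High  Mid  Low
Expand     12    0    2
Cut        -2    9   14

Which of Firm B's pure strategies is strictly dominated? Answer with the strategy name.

Mid holds Firm A's payoff strictly below Low in every row: 0 < 2, 9 < 14.
So Low is strictly dominated for Firm B.

Low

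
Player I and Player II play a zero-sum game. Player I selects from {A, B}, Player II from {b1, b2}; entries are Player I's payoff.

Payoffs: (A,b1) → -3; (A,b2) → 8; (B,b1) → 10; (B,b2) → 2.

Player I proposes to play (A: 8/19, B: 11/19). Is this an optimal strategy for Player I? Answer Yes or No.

Yes

Against b1 this mix gives (8/19)·(-3) + (11/19)·10 = 86/19.
Against b2 this mix gives (8/19)·8 + (11/19)·2 = 86/19.
All of Player II's active replies (b1, b2) yield 86/19, and no column does worse for Player I. The mix makes Player II indifferent and guarantees 86/19, so it is optimal.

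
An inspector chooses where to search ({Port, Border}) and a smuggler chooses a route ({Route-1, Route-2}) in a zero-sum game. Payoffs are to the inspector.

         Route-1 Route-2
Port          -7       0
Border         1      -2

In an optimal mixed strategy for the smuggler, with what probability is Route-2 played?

4/5

Row minima: Port → -7, Border → -2; maximin = -2.
Column maxima: Route-1 → 1, Route-2 → 0; minimax = 0.
-2 ≠ 0, so there is no saddle point; optimal play is mixed.
Let the inspector play Port with probability p. Expected payoff against Route-1: (-7)p + 1(1−p) = −8p + 1; against Route-2: 0p + (-2)(1−p) = 2p − 2.
Setting these equal: −8p + 1 = 2p − 2 ⇒ −10p = -3 ⇒ p = 3/10, and the value is (-8)·(3/10) + 1 = -7/5.
For the smuggler: with q = P(Route-1), equating Port's and Border's payoffs gives −7q = 3q − 2 ⇒ q = 1/5.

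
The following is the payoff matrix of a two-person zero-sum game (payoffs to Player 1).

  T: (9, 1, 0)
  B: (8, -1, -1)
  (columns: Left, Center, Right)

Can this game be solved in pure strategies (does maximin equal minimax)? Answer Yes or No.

Row minima: T → 0, B → -1; maximin = 0.
Column maxima: Left → 9, Center → 1, Right → 0; minimax = 0.
maximin = minimax = 0, so a saddle point exists.

Yes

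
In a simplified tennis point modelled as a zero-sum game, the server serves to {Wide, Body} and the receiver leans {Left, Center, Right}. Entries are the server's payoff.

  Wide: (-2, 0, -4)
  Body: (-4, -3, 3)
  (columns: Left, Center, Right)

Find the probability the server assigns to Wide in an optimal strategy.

7/9

Row minima: Wide → -4, Body → -4; maximin = -4.
Column maxima: Left → -2, Center → 0, Right → 3; minimax = -2.
-4 ≠ -2, so there is no saddle point; optimal play is mixed.
Center is strictly dominated by Left (it gives the server strictly more in every row), so the receiver never plays it.
On the remaining 2×2 (Wide, Body vs Left, Right):
Let the server play Wide with probability p. Expected payoff against Left: (-2)p + (-4)(1−p) = 2p − 4; against Right: (-4)p + 3(1−p) = −7p + 3.
Setting these equal: 2p − 4 = −7p + 3 ⇒ 9p = 7 ⇒ p = 7/9, and the value is (2)·(7/9) − 4 = -22/9.
For the receiver: with q = P(Left), equating Wide's and Body's payoffs gives 2q − 4 = −7q + 3 ⇒ q = 7/9.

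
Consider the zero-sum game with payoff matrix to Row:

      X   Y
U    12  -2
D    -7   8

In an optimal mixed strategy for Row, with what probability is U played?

15/29

Row minima: U → -2, D → -7; maximin = -2.
Column maxima: X → 12, Y → 8; minimax = 8.
-2 ≠ 8, so there is no saddle point; optimal play is mixed.
Let Row play U with probability p. Expected payoff against X: 12p + (-7)(1−p) = 19p − 7; against Y: (-2)p + 8(1−p) = −10p + 8.
Setting these equal: 19p − 7 = −10p + 8 ⇒ 29p = 15 ⇒ p = 15/29, and the value is (19)·(15/29) − 7 = 82/29.
For Column: with q = P(X), equating U's and D's payoffs gives 14q − 2 = −15q + 8 ⇒ q = 10/29.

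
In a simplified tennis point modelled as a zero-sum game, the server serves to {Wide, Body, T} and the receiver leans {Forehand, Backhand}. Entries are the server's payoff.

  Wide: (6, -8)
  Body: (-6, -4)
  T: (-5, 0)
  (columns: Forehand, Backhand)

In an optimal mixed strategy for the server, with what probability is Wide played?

Row minima: Wide → -8, Body → -6, T → -5; maximin = -5.
Column maxima: Forehand → 6, Backhand → 0; minimax = 0.
-5 ≠ 0, so there is no saddle point; optimal play is mixed.
Body is strictly dominated by T, so the server never plays it.
On the remaining 2×2 (Wide, T vs Forehand, Backhand):
Let the server play Wide with probability p. Expected payoff against Forehand: 6p + (-5)(1−p) = 11p − 5; against Backhand: (-8)p + 0(1−p) = −8p.
Setting these equal: 11p − 5 = −8p ⇒ 19p = 5 ⇒ p = 5/19, and the value is (11)·(5/19) − 5 = -40/19.
For the receiver: with q = P(Forehand), equating Wide's and T's payoffs gives 14q − 8 = −5q ⇒ q = 8/19.

5/19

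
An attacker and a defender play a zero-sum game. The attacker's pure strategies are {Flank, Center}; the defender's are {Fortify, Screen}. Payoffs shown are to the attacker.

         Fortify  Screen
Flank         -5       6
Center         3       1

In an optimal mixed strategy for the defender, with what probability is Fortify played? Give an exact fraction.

Row minima: Flank → -5, Center → 1; maximin = 1.
Column maxima: Fortify → 3, Screen → 6; minimax = 3.
1 ≠ 3, so there is no saddle point; optimal play is mixed.
Let the attacker play Flank with probability p. Expected payoff against Fortify: (-5)p + 3(1−p) = −8p + 3; against Screen: 6p + 1(1−p) = 5p + 1.
Setting these equal: −8p + 3 = 5p + 1 ⇒ −13p = -2 ⇒ p = 2/13, and the value is (-8)·(2/13) + 3 = 23/13.
For the defender: with q = P(Fortify), equating Flank's and Center's payoffs gives −11q + 6 = 2q + 1 ⇒ q = 5/13.

5/13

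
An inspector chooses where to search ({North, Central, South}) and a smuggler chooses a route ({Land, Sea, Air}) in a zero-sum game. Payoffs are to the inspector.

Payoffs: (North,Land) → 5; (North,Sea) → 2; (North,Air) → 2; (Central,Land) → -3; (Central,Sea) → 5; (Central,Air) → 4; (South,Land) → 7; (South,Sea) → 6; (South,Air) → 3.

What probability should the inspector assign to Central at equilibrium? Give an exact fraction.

Row minima: North → 2, Central → -3, South → 3; maximin = 3.
Column maxima: Land → 7, Sea → 6, Air → 4; minimax = 4.
3 ≠ 4, so there is no saddle point; optimal play is mixed.
North is strictly dominated by South, so the inspector never plays it.
With North eliminated, Sea is strictly dominated by Air (it gives the inspector strictly more in every remaining row), so the smuggler never plays it.
On the remaining 2×2 (Central, South vs Land, Air):
Let the inspector play Central with probability p. Expected payoff against Land: (-3)p + 7(1−p) = −10p + 7; against Air: 4p + 3(1−p) = p + 3.
Setting these equal: −10p + 7 = p + 3 ⇒ −11p = -4 ⇒ p = 4/11, and the value is (-10)·(4/11) + 7 = 37/11.
For the smuggler: with q = P(Land), equating Central's and South's payoffs gives −7q + 4 = 4q + 3 ⇒ q = 1/11.

4/11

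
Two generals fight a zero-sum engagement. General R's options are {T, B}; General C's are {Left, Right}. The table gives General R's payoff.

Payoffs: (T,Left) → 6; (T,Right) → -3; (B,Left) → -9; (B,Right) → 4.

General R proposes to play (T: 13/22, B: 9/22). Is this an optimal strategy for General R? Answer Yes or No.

Against Left this mix gives (13/22)·6 + (9/22)·(-9) = -3/22.
Against Right this mix gives (13/22)·(-3) + (9/22)·4 = -3/22.
All of General C's active replies (Left, Right) yield -3/22, and no column does worse for General R. The mix makes General C indifferent and guarantees -3/22, so it is optimal.

Yes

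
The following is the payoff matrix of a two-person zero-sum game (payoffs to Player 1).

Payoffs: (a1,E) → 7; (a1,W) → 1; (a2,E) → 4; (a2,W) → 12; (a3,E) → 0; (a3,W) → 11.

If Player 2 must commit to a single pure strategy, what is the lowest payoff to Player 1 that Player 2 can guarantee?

7

Column maxima: E → 7, W → 12.
The smallest of these is 7.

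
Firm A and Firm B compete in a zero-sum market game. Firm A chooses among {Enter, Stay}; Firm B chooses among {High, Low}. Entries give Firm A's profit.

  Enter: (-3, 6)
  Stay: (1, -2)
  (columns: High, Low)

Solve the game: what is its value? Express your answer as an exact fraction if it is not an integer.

Row minima: Enter → -3, Stay → -2; maximin = -2.
Column maxima: High → 1, Low → 6; minimax = 1.
-2 ≠ 1, so there is no saddle point; optimal play is mixed.
Let Firm A play Enter with probability p. Expected payoff against High: (-3)p + 1(1−p) = −4p + 1; against Low: 6p + (-2)(1−p) = 8p − 2.
Setting these equal: −4p + 1 = 8p − 2 ⇒ −12p = -3 ⇒ p = 1/4, and the value is (-4)·(1/4) + 1 = 0.
For Firm B: with q = P(High), equating Enter's and Stay's payoffs gives −9q + 6 = 3q − 2 ⇒ q = 2/3.

0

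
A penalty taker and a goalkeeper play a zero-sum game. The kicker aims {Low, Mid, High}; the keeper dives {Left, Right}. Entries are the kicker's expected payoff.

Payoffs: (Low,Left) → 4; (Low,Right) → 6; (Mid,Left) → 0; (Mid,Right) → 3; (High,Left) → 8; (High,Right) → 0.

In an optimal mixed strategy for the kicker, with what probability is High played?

1/5

Row minima: Low → 4, Mid → 0, High → 0; maximin = 4.
Column maxima: Left → 8, Right → 6; minimax = 6.
4 ≠ 6, so there is no saddle point; optimal play is mixed.
Mid is strictly dominated by Low, so the kicker never plays it.
On the remaining 2×2 (Low, High vs Left, Right):
Let the kicker play Low with probability p. Expected payoff against Left: 4p + 8(1−p) = −4p + 8; against Right: 6p + 0(1−p) = 6p.
Setting these equal: −4p + 8 = 6p ⇒ −10p = -8 ⇒ p = 4/5, and the value is (-4)·(4/5) + 8 = 24/5.
For the keeper: with q = P(Left), equating Low's and High's payoffs gives −2q + 6 = 8q ⇒ q = 3/5.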